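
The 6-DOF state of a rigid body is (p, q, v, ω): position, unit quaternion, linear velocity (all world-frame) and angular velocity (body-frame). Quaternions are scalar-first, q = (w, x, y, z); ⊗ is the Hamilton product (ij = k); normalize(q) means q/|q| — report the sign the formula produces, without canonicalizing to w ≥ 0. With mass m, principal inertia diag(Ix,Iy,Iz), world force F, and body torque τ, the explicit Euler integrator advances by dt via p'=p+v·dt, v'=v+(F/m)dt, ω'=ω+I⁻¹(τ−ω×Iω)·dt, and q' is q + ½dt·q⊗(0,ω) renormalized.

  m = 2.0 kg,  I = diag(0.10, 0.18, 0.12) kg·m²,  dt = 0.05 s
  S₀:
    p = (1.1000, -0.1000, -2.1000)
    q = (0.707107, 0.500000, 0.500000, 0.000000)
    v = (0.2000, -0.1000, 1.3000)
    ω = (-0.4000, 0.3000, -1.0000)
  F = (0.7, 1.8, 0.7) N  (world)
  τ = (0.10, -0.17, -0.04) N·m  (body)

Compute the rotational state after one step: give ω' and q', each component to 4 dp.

gyro term ω×Iω = (0.0180, -0.0080, -0.0096)
angular accel α = (0.8200, -0.9000, -0.2533)
ω + α·dt = (-0.3590, 0.2550, -1.0127)
Hamilton product q⊗(0,ω) = (0.0500000, -0.7828428, 0.7121321, -0.3571070)
q + ½dt·q⊗(0,ω), renormalized = (0.7081, 0.4802, 0.5176, -0.0089)

ω' = (-0.3590, 0.2550, -1.0127)
q' = (0.7081, 0.4802, 0.5176, -0.0089)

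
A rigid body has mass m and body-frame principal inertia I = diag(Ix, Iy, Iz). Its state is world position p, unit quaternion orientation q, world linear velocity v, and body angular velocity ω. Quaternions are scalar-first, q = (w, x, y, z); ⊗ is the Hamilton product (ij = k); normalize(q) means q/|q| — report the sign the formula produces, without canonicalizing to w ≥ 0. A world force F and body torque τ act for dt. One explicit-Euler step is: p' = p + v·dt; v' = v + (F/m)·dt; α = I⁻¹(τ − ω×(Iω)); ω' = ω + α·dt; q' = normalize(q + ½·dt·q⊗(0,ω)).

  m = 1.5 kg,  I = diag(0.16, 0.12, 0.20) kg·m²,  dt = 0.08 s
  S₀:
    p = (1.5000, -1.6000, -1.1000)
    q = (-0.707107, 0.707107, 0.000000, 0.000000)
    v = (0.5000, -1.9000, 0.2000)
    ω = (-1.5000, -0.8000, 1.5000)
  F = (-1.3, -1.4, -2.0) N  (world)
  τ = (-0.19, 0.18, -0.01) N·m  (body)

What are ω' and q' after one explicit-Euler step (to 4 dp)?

ω' = (-1.5470, -0.7400, 1.5152)
q' = (-0.6620, 0.7465, -0.0197, -0.0648)

α = I⁻¹(τ − ω×Iω) = (-0.5875, 0.7500, 0.1900)
new body rate ω' = (-1.5470, -0.7400, 1.5152)
2q̇ = q⊗(0,ω) = (1.0606605, 1.0606605, -0.4949749, -1.6263461)
q + ½dt·q⊗(0,ω), renormalized = (-0.6620, 0.7465, -0.0197, -0.0648)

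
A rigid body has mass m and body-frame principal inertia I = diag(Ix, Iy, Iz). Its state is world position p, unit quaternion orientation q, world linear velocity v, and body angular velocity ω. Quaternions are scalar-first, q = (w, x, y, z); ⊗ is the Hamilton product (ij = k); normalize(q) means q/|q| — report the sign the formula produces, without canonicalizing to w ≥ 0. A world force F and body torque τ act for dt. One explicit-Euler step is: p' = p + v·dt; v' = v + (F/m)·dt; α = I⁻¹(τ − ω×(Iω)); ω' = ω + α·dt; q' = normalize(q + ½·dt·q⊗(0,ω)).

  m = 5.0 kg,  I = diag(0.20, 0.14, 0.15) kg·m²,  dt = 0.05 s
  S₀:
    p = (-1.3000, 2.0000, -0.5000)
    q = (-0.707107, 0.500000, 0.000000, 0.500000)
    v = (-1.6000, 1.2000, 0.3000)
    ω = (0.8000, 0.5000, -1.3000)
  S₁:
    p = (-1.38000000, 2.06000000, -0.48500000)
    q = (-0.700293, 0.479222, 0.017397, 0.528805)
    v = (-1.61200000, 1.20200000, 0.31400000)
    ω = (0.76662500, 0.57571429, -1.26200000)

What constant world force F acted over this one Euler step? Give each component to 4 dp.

v₁ − v₀ = (-0.01200000, 0.00200000, 0.01400000)
F = m·Δv/dt = (-1.2000, 0.2000, 1.4000)

F = (-1.2000, 0.2000, 1.4000)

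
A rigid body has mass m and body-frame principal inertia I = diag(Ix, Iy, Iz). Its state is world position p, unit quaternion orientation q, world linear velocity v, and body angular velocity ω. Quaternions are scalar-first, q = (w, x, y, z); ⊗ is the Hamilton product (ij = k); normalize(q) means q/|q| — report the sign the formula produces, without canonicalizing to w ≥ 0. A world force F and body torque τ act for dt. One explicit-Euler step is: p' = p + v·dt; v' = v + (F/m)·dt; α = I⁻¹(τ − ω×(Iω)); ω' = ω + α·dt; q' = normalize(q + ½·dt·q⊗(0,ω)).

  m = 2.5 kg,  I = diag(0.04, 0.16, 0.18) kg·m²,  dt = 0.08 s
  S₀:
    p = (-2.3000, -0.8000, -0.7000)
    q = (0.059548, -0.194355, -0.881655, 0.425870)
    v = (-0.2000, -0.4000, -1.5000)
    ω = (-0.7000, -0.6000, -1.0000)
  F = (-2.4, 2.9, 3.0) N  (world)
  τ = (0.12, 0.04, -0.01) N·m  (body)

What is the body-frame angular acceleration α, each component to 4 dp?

α = (2.7000, 0.8625, -0.3356)

gyro term ω×Iω = (0.0120, -0.0980, 0.0504)
angular accel α = (2.7000, 0.8625, -0.3356)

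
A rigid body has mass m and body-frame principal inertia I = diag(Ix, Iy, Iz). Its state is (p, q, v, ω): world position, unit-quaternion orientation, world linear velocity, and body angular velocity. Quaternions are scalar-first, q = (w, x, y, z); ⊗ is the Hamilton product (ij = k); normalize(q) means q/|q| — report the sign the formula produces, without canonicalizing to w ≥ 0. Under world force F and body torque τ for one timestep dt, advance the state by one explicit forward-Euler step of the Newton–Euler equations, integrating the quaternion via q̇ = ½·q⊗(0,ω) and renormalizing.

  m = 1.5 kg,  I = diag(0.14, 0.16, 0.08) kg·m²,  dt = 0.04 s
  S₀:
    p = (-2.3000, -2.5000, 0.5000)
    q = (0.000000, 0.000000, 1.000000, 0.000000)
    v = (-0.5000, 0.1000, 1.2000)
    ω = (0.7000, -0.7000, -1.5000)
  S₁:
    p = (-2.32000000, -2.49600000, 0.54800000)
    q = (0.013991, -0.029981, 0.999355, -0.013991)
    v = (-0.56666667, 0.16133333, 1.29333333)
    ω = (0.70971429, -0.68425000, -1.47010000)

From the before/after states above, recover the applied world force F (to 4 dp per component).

velocity change Δv = (-0.06666667, 0.06133333, 0.09333333)
applied force F = (-2.5000, 2.3000, 3.5000)

F = (-2.5000, 2.3000, 3.5000)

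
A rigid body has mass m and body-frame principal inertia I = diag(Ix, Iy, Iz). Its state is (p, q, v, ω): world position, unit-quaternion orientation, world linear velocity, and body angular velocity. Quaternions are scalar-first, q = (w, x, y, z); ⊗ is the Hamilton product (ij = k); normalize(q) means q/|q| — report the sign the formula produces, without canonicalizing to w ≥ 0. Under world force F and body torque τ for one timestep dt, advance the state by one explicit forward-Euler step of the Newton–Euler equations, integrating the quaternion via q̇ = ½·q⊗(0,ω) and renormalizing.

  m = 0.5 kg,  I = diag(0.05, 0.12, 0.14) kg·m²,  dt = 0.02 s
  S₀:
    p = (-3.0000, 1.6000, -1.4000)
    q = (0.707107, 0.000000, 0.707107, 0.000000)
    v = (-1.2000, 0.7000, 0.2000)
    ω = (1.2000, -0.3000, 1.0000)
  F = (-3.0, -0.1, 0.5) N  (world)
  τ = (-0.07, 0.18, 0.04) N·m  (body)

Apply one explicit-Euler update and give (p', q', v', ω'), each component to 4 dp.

p' = (-3.0240, 1.6140, -1.3960)
q' = (0.7091, 0.0156, 0.7049, -0.0014)
v' = (-1.3200, 0.6960, 0.2200)
ω' = (1.1744, -0.2520, 1.0093)

a = (-6.0000, -0.2000, 1.0000)
p' = p + v·dt = (-3.0240, 1.6140, -1.3960)
v' = v + a·dt = (-1.3200, 0.6960, 0.2200)
angular accel α = (-1.2800, 2.4000, 0.4657)
ω' = ω + α·dt = (1.1744, -0.2520, 1.0093)
Hamilton product q⊗(0,ω) = (0.2121321, 1.5556354, -0.2121321, -0.1414214)
q + ½dt·q⊗(0,ω), renormalized = (0.7091, 0.0156, 0.7049, -0.0014)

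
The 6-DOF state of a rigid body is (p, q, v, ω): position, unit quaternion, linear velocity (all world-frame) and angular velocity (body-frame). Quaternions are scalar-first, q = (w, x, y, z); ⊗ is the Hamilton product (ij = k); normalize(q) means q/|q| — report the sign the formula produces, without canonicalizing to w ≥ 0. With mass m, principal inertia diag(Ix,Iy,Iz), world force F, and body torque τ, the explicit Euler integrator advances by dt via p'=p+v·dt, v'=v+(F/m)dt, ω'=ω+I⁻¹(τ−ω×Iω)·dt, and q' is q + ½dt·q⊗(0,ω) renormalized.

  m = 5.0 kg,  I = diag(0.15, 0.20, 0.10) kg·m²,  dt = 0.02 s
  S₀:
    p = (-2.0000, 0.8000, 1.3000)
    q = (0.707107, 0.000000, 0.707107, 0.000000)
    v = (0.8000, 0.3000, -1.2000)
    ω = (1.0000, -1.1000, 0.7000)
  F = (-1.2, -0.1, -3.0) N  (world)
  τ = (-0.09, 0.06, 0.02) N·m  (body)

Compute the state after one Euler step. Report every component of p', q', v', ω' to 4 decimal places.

p' = (-1.9840, 0.8060, 1.2760)
q' = (0.7148, 0.0120, 0.6992, -0.0021)
v' = (0.7952, 0.2996, -1.2120)
ω' = (0.9777, -1.0975, 0.7150)

a = F/m = (-0.2400, -0.0200, -0.6000)
p' = p + v·dt = (-1.9840, 0.8060, 1.2760)
v' = v + a·dt = (0.7952, 0.2996, -1.2120)
angular accel α = (-1.1133, 0.1250, 0.7500)
ω + α·dt = (0.9777, -1.0975, 0.7150)
2q̇ = q⊗(0,ω) = (0.7778177, 1.2020819, -0.7778177, -0.2121321)
q + ½dt·q⊗(0,ω), renormalized = (0.7148, 0.0120, 0.6992, -0.0021)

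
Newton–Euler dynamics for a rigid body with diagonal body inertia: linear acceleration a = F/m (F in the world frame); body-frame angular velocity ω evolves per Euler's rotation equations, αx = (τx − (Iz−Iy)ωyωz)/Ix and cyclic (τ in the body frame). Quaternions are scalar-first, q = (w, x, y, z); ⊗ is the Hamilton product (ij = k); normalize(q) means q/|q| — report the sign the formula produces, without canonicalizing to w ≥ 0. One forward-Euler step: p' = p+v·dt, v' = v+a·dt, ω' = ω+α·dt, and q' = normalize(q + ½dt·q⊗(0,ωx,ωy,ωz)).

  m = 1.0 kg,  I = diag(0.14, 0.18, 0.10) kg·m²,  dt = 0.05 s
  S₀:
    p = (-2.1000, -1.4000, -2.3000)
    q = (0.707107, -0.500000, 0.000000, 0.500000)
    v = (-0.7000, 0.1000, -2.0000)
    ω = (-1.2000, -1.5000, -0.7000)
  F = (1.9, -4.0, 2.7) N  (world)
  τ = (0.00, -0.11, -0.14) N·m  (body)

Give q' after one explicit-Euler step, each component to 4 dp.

Hamilton product q⊗(0,ω) = (-0.2500000, -0.0985284, -2.0106605, 0.2550251)
updated quaternion q' = (0.6999, -0.5018, -0.0502, 0.5057)

q' = (0.6999, -0.5018, -0.0502, 0.5057)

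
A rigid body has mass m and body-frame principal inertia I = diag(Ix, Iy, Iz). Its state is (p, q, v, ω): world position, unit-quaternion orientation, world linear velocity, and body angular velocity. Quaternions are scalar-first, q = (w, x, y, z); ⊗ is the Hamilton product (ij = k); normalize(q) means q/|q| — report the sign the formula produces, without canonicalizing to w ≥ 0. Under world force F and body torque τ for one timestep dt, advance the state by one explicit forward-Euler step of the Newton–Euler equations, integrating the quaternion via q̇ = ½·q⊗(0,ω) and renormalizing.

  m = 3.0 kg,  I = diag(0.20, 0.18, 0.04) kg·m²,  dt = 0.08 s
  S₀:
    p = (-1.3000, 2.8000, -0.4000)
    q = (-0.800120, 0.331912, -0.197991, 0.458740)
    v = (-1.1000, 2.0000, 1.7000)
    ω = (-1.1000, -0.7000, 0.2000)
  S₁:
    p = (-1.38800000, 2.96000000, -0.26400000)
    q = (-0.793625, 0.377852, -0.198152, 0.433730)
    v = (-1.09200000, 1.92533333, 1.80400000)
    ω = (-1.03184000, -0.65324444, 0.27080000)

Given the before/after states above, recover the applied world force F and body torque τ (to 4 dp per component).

velocity change Δv = (0.00800000, -0.07466667, 0.10400000)
m·(v₁−v₀)/dt = (0.3000, -2.8000, 3.9000)
rate change Δω = (0.06816000, 0.04675556, 0.07080000)
I·α + gyro = (0.1900, 0.0700, 0.0200)

F = (0.3000, -2.8000, 3.9000)
τ = (0.1900, 0.0700, 0.0200)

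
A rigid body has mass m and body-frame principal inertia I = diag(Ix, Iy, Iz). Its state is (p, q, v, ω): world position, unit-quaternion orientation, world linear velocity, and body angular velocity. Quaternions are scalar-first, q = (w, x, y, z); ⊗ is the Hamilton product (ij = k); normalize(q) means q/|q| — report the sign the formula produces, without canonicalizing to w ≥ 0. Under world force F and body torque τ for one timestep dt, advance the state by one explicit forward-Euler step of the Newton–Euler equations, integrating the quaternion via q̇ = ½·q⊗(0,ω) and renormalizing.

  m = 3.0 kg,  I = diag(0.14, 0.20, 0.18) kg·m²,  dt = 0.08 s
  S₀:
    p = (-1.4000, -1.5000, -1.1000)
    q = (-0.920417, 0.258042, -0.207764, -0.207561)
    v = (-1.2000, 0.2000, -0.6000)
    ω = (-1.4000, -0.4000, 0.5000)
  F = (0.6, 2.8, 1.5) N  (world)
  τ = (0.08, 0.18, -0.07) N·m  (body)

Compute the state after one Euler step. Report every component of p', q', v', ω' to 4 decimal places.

(τ − ω×Iω)/I = (0.5429, 0.7600, -0.5756)
ω' = ω + α·dt = (-1.3566, -0.3392, 0.4540)
2q̇ = q⊗(0,ω) = (0.3819337, 1.1016774, 0.5297312, -0.8542949)
updated quaternion q' = (-0.9034, 0.3015, -0.1862, -0.2413)
p' = p + v·dt = (-1.4960, -1.4840, -1.1480)
new velocity v' = (-1.1840, 0.2747, -0.5600)

p' = (-1.4960, -1.4840, -1.1480)
q' = (-0.9034, 0.3015, -0.1862, -0.2413)
v' = (-1.1840, 0.2747, -0.5600)
ω' = (-1.3566, -0.3392, 0.4540)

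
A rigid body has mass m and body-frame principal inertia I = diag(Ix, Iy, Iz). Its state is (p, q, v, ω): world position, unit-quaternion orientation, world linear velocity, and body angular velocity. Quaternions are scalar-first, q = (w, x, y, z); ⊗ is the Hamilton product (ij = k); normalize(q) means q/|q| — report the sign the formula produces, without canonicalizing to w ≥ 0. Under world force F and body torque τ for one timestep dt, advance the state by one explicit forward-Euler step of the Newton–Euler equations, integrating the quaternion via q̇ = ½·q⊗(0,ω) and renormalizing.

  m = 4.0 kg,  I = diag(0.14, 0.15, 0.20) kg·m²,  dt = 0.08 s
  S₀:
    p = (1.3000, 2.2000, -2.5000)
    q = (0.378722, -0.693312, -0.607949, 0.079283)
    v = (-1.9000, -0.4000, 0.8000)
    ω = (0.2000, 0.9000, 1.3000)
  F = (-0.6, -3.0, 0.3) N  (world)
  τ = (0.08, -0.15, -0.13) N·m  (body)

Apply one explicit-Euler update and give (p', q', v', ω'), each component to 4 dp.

a = (-0.1500, -0.7500, 0.0750)
new position p' = (1.1480, 2.1680, -2.4360)
v' = v + a·dt = (-1.9120, -0.4600, 0.8060)
precession coupling ω×(Iω) = (0.0585, -0.0156, 0.0018)
angular accel α = (0.1536, -0.8960, -0.6590)
ω' = ω + α·dt = (0.2123, 0.8283, 1.2473)
q⊗(0,ω) = (0.5827486, -0.7859440, 1.2580120, -0.0100524)
q + ½dt·q⊗(0,ω), renormalized = (0.4012, -0.7233, -0.5565, 0.0787)

p' = (1.1480, 2.1680, -2.4360)
q' = (0.4012, -0.7233, -0.5565, 0.0787)
v' = (-1.9120, -0.4600, 0.8060)
ω' = (0.2123, 0.8283, 1.2473)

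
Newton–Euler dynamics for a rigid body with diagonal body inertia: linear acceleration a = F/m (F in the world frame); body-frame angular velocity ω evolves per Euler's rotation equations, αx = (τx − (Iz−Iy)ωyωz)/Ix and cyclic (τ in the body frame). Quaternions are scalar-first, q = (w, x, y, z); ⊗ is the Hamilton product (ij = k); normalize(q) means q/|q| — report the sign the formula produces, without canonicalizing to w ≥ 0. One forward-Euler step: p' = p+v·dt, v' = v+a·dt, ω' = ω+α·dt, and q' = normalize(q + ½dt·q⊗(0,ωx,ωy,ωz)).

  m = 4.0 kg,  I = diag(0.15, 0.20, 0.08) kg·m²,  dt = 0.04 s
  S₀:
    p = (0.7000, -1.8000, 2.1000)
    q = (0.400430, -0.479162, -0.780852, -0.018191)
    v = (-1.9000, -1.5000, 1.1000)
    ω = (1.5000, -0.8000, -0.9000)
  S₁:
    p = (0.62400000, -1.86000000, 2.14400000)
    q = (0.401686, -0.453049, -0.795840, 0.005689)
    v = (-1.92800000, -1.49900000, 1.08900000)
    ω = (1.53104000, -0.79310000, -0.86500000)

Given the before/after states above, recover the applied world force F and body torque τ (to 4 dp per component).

Δω = ω₁−ω₀ = (0.03104000, 0.00690000, 0.03500000)
τ = I·(Δω/dt) + ω₀×(Iω₀) = (0.0300, -0.0600, 0.0100)
velocity change Δv = (-0.02800000, 0.00100000, -0.01100000)
F = m·Δv/dt = (-2.8000, 0.1000, -1.1000)

F = (-2.8000, 0.1000, -1.1000)
τ = (0.0300, -0.0600, 0.0100)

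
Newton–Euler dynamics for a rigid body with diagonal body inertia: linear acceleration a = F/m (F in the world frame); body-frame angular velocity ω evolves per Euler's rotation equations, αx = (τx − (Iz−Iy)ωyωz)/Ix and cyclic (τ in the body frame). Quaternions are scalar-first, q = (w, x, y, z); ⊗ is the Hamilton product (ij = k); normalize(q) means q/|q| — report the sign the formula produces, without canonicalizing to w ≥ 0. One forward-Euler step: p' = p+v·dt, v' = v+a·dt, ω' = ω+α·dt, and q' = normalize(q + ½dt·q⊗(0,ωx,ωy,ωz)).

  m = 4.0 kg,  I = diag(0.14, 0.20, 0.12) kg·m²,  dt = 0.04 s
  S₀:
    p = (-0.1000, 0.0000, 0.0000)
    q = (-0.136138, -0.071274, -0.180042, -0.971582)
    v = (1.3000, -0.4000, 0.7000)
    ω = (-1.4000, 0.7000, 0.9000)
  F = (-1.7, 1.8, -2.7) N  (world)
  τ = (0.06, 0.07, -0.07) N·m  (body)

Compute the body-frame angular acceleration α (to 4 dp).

α = (0.7886, 0.4760, -0.0933)

gyro term ω×Iω = (-0.0504, -0.0252, -0.0588)
(τ − ω×Iω)/I = (0.7886, 0.4760, -0.0933)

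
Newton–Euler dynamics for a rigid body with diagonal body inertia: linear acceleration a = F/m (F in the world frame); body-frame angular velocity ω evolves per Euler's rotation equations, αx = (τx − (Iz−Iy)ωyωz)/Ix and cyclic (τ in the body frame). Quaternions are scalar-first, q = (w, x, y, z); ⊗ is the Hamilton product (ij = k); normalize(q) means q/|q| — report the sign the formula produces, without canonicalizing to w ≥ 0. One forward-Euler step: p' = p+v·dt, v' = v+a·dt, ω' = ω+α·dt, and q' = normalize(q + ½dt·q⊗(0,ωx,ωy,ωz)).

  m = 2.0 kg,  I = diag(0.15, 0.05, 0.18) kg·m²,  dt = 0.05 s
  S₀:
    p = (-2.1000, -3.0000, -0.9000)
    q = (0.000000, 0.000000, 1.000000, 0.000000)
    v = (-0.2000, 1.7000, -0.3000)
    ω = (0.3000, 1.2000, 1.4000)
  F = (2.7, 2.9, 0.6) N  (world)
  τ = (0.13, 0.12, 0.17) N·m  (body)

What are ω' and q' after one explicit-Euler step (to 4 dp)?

precession coupling ω×(Iω) = (0.2184, -0.0126, -0.0360)
(τ − ω×Iω)/I = (-0.5893, 2.6520, 1.1444)
ω' = ω + α·dt = (0.2705, 1.3326, 1.4572)
Hamilton product q⊗(0,ω) = (-1.2000000, 1.4000000, 0.0000000, -0.3000000)
q + ½dt·q⊗(0,ω), renormalized = (-0.0300, 0.0350, 0.9989, -0.0075)

ω' = (0.2705, 1.3326, 1.4572)
q' = (-0.0300, 0.0350, 0.9989, -0.0075)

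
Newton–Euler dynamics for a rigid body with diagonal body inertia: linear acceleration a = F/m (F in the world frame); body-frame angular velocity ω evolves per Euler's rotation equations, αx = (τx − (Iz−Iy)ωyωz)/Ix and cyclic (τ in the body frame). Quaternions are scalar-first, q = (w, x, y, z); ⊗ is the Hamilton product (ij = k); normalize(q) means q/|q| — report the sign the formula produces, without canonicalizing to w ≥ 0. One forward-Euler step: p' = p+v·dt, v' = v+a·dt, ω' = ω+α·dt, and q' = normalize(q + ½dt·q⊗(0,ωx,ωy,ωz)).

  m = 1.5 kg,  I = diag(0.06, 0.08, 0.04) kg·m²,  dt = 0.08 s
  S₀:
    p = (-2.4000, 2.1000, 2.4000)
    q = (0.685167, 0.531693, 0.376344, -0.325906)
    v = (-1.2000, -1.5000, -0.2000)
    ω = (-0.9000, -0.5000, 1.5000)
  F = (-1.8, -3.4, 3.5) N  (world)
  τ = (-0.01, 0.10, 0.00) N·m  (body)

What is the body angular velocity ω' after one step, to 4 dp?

α = I⁻¹(τ − ω×Iω) = (-0.6667, 1.5875, -0.2250)
ω' = ω + α·dt = (-0.9533, -0.3730, 1.4820)

ω' = (-0.9533, -0.3730, 1.4820)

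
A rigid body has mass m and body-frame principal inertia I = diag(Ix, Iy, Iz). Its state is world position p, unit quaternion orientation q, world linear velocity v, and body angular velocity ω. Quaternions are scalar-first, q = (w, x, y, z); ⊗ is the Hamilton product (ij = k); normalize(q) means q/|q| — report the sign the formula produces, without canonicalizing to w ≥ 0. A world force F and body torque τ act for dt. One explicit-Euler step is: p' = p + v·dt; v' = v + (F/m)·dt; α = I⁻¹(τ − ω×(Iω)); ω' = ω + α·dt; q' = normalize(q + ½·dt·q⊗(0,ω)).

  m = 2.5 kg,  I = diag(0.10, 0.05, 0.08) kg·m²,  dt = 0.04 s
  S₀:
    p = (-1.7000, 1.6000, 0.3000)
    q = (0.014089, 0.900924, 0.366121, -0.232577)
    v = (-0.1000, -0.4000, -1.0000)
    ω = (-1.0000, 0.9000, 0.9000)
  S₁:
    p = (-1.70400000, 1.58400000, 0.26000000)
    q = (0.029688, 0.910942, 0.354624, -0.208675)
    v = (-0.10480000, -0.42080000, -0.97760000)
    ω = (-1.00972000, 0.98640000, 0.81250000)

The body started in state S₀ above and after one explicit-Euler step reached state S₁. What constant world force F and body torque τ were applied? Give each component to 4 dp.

ω₁ − ω₀ = (-0.00972000, 0.08640000, -0.08750000)
ω₀×(Iω₀) = (0.0243, -0.0180, 0.0450)
applied torque τ = (0.0000, 0.0900, -0.1300)
Δv = v₁−v₀ = (-0.00480000, -0.02080000, 0.02240000)
applied force F = (-0.3000, -1.3000, 1.4000)

F = (-0.3000, -1.3000, 1.4000)
τ = (0.0000, 0.0900, -0.1300)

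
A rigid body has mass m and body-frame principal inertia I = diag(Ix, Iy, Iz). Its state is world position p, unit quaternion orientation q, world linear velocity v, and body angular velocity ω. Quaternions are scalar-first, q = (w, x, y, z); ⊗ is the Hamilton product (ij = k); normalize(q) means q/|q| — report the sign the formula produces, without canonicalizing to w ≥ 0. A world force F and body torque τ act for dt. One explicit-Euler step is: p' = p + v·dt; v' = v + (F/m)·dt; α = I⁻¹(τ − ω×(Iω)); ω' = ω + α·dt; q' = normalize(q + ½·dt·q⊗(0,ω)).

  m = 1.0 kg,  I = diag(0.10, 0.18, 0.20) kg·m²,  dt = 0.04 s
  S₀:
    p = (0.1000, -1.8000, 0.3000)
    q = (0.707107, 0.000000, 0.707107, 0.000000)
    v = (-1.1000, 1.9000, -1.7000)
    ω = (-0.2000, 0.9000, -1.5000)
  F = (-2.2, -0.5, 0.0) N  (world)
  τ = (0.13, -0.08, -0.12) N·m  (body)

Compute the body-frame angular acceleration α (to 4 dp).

ω×(Iω) gyroscopic = (-0.0270, -0.0300, -0.0144)
(τ − ω×Iω)/I = (1.5700, -0.2778, -0.5280)

α = (1.5700, -0.2778, -0.5280)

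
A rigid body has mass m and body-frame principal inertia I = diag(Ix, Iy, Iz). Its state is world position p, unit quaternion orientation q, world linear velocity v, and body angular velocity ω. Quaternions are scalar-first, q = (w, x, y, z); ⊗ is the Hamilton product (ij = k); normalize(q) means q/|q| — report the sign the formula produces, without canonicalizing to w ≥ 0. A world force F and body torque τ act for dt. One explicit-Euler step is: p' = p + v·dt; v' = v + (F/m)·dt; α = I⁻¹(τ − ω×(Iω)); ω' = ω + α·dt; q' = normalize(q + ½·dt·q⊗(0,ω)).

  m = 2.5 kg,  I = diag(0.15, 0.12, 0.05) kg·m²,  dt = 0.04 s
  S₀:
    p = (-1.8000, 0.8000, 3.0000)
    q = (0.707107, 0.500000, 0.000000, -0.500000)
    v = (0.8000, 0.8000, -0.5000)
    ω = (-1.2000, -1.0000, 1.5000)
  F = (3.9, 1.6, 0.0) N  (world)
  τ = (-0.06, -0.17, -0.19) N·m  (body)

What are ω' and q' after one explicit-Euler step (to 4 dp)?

ω' = (-1.2440, -0.9967, 1.3768)
q' = (0.7334, 0.4726, -0.0171, -0.4883)

angular accel α = (-1.1000, 0.0833, -3.0800)
new body rate ω' = (-1.2440, -0.9967, 1.3768)
Hamilton product q⊗(0,ω) = (1.3500000, -1.3485284, -0.8571070, 0.5606605)
q + ½dt·q⊗(0,ω), renormalized = (0.7334, 0.4726, -0.0171, -0.4883)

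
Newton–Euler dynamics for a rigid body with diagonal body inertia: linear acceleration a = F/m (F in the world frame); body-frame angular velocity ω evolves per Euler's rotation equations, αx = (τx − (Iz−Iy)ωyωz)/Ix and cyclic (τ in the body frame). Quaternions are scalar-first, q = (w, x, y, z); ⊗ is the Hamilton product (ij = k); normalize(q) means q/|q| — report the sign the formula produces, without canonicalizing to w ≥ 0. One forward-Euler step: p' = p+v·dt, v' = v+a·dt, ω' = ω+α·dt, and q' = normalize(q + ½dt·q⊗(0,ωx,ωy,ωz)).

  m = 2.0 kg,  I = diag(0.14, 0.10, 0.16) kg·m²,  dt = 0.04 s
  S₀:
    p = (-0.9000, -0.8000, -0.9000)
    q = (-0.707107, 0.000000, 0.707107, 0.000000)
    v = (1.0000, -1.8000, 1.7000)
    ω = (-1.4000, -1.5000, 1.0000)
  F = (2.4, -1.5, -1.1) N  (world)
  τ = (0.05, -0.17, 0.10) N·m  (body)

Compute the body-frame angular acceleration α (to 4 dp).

α = (1.0000, -1.9800, 1.1500)

ω×(Iω) gyroscopic = (-0.0900, 0.0280, -0.0840)
(τ − ω×Iω)/I = (1.0000, -1.9800, 1.1500)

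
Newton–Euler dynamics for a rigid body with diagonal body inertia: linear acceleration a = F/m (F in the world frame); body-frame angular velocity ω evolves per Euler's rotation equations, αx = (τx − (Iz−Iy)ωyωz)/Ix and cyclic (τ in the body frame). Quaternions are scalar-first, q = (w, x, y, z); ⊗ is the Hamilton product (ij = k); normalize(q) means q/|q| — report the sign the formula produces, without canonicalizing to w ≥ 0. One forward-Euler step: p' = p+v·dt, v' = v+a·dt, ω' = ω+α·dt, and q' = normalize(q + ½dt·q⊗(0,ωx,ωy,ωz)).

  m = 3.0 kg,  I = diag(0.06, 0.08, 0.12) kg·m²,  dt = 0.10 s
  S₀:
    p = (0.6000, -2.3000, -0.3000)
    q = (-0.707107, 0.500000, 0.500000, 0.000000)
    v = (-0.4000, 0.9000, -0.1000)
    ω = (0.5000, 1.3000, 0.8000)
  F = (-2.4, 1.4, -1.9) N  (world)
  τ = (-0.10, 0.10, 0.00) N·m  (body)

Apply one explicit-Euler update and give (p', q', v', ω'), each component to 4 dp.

α = I⁻¹(τ − ω×Iω) = (-2.3600, 1.5500, -0.1083)
new body rate ω' = (0.2640, 1.4550, 0.7892)
Hamilton product q⊗(0,ω) = (-0.9000000, 0.0464465, -1.3192391, -0.1656856)
q + ½dt·q⊗(0,ω), renormalized = (-0.7497, 0.5007, 0.4326, -0.0083)
linear accel F/m = (-0.8000, 0.4667, -0.6333)
p + v·dt = (0.5600, -2.2100, -0.3100)
new velocity v' = (-0.4800, 0.9467, -0.1633)

p' = (0.5600, -2.2100, -0.3100)
q' = (-0.7497, 0.5007, 0.4326, -0.0083)
v' = (-0.4800, 0.9467, -0.1633)
ω' = (0.2640, 1.4550, 0.7892)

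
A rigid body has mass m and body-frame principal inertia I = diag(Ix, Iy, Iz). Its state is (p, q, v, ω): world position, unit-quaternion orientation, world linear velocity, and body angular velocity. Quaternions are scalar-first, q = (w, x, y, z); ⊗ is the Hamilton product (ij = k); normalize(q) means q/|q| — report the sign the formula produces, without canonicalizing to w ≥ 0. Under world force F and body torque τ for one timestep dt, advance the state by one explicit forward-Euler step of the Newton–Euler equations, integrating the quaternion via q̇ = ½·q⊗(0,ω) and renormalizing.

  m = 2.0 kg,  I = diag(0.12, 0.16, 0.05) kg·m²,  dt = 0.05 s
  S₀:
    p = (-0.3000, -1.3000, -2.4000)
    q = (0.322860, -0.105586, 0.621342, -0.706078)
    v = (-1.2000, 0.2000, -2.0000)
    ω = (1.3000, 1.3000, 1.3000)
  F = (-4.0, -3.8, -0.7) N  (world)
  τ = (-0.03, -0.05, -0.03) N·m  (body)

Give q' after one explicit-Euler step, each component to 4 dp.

2q̇ = q⊗(0,ω) = (0.2474186, 2.1453640, -0.3609216, -0.5252884)
q + ½dt·q⊗(0,ω), renormalized = (0.3285, -0.0519, 0.6114, -0.7181)

q' = (0.3285, -0.0519, 0.6114, -0.7181)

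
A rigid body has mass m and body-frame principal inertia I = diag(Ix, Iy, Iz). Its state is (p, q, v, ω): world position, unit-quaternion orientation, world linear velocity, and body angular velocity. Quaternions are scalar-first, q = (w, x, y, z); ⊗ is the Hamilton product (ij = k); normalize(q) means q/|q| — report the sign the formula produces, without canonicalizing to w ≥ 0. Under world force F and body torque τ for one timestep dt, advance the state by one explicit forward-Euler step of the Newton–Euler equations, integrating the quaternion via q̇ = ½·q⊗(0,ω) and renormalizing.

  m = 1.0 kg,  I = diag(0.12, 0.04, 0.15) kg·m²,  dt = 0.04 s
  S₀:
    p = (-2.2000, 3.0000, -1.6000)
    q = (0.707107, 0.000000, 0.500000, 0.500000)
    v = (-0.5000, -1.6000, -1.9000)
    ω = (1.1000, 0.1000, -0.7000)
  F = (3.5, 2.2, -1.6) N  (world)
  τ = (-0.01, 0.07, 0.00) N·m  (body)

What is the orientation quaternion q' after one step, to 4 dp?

q' = (0.7129, 0.0076, 0.5122, 0.4789)

q⊗(0,ω) = (0.3000000, 0.3778177, 0.6207107, -1.0449749)
q' = normalize(q + ½dt·q⊗(0,ω)) = (0.7129, 0.0076, 0.5122, 0.4789)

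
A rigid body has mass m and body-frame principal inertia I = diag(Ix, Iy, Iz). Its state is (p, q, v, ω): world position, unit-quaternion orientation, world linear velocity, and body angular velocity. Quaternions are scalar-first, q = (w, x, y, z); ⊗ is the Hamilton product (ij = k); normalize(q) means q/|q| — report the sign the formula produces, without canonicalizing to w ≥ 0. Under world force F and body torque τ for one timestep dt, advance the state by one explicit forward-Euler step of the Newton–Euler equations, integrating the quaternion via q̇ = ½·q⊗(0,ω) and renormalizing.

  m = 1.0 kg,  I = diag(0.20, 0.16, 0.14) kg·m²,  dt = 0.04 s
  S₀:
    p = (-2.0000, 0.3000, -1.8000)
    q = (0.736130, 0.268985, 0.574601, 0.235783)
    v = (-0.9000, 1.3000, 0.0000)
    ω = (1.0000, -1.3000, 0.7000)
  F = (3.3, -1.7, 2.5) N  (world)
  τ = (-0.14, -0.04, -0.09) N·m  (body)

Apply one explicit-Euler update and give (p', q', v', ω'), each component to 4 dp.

p' = (-2.0360, 0.3520, -1.8000)
q' = (0.7419, 0.2977, 0.5561, 0.2275)
v' = (-0.7680, 1.2320, 0.1000)
ω' = (0.9684, -1.3205, 0.6594)

a = (3.3000, -1.7000, 2.5000)
p' = p + v·dt = (-2.0360, 0.3520, -1.8000)
new velocity v' = (-0.7680, 1.2320, 0.1000)
(τ − ω×Iω)/I = (-0.7910, -0.5125, -1.0143)
new body rate ω' = (0.9684, -1.3205, 0.6594)
2q̇ = q⊗(0,ω) = (0.3129482, 1.4448686, -0.9094755, -0.4089905)
q' = normalize(q + ½dt·q⊗(0,ω)) = (0.7419, 0.2977, 0.5561, 0.2275)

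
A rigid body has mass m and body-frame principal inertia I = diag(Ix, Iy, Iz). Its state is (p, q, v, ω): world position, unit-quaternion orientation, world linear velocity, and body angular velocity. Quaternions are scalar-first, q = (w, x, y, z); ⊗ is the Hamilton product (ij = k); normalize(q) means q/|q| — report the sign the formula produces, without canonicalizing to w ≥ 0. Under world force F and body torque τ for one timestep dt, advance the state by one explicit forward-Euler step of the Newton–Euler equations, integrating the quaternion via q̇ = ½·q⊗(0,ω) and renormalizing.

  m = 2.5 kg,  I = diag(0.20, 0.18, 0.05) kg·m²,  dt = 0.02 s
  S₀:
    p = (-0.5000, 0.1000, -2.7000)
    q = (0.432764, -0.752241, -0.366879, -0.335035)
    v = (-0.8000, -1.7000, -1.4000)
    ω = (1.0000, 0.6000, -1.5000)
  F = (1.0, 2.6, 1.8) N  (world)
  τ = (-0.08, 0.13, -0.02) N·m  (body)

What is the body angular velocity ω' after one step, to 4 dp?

ω×(Iω) gyroscopic = (0.1170, -0.2250, -0.0120)
(τ − ω×Iω)/I = (-0.9850, 1.9722, -0.1600)
new body rate ω' = (0.9803, 0.6394, -1.5032)

ω' = (0.9803, 0.6394, -1.5032)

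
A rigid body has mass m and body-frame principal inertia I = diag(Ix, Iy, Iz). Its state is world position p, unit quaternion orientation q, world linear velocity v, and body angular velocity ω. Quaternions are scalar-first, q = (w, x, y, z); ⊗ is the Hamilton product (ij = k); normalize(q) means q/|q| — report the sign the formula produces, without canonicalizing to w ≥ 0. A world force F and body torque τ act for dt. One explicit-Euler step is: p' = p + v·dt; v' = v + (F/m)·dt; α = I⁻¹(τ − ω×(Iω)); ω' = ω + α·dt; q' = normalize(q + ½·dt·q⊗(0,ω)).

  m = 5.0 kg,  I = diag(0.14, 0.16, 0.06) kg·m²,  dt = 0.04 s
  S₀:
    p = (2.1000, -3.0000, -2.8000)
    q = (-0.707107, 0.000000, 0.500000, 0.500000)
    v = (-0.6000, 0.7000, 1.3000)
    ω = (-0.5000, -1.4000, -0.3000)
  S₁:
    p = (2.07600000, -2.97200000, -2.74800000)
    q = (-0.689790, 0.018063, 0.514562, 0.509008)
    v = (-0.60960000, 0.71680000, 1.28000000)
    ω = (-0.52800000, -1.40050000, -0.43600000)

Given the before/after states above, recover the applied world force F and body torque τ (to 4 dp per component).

Δω = ω₁−ω₀ = (-0.02800000, -0.00050000, -0.13600000)
precession coupling = (-0.0420, 0.0120, 0.0140)
I·α + gyro = (-0.1400, 0.0100, -0.1900)
velocity change Δv = (-0.00960000, 0.01680000, -0.02000000)
m·(v₁−v₀)/dt = (-1.2000, 2.1000, -2.5000)

F = (-1.2000, 2.1000, -2.5000)
τ = (-0.1400, 0.0100, -0.1900)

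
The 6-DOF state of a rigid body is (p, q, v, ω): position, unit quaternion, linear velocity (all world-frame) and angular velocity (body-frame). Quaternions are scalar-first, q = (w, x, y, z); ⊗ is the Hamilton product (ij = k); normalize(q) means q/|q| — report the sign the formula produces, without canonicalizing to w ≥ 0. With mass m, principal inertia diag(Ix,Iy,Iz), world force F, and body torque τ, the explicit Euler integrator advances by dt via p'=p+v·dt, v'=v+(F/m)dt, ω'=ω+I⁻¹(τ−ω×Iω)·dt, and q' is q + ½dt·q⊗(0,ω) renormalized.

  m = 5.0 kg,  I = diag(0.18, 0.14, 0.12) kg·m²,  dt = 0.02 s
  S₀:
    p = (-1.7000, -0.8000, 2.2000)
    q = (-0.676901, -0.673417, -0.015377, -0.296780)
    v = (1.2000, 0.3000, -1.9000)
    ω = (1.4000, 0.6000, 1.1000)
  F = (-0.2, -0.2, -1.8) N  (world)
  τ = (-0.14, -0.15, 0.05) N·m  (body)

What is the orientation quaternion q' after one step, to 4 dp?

q⊗(0,ω) = (1.2784680, -0.7865081, -0.0808739, -1.1271135)
updated quaternion q' = (-0.6640, -0.6812, -0.0162, -0.3080)

q' = (-0.6640, -0.6812, -0.0162, -0.3080)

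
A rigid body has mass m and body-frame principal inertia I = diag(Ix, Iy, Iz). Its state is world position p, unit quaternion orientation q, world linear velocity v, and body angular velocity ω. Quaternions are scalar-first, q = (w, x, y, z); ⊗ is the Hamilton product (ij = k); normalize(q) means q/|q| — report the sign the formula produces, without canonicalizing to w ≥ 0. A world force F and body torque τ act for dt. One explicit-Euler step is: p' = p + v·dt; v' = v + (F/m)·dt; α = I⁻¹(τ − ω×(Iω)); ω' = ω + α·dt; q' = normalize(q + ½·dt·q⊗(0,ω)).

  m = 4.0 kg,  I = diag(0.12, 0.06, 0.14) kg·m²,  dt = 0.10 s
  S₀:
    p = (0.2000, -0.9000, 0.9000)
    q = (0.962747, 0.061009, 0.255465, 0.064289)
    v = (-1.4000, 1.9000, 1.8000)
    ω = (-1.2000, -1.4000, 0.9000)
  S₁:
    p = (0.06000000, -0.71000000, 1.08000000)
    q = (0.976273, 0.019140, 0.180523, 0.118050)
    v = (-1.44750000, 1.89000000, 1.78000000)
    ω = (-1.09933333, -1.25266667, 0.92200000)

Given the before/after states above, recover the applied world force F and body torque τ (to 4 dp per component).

Δω = ω₁−ω₀ = (0.10066667, 0.14733333, 0.02200000)
precession coupling = (-0.1008, 0.0216, -0.1008)
applied torque τ = (0.0200, 0.1100, -0.0700)
v₁ − v₀ = (-0.04750000, -0.01000000, -0.02000000)
applied force F = (-1.9000, -0.4000, -0.8000)

F = (-1.9000, -0.4000, -0.8000)
τ = (0.0200, 0.1100, -0.0700)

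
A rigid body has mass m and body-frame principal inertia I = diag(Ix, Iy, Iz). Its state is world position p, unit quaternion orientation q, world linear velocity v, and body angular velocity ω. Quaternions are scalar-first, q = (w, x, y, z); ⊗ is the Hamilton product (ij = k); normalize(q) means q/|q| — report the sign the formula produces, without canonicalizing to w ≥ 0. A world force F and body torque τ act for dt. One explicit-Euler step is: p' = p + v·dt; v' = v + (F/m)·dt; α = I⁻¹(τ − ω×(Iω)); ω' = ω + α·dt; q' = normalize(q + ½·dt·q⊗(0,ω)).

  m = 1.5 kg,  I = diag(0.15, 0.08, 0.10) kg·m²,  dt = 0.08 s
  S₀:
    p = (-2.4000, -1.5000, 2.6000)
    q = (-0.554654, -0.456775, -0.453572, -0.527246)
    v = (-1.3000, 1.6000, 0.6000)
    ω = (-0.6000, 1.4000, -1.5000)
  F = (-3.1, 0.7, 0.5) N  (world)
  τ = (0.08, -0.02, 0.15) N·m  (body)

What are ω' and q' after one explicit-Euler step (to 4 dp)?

α = I⁻¹(τ − ω×Iω) = (0.8133, -0.8125, 0.9120)
ω + α·dt = (-0.5349, 1.3350, -1.4270)
Hamilton product q⊗(0,ω) = (-0.4299332, 1.7512948, -1.1453305, -0.0796472)
updated quaternion q' = (-0.5698, -0.3853, -0.4976, -0.5285)

ω' = (-0.5349, 1.3350, -1.4270)
q' = (-0.5698, -0.3853, -0.4976, -0.5285)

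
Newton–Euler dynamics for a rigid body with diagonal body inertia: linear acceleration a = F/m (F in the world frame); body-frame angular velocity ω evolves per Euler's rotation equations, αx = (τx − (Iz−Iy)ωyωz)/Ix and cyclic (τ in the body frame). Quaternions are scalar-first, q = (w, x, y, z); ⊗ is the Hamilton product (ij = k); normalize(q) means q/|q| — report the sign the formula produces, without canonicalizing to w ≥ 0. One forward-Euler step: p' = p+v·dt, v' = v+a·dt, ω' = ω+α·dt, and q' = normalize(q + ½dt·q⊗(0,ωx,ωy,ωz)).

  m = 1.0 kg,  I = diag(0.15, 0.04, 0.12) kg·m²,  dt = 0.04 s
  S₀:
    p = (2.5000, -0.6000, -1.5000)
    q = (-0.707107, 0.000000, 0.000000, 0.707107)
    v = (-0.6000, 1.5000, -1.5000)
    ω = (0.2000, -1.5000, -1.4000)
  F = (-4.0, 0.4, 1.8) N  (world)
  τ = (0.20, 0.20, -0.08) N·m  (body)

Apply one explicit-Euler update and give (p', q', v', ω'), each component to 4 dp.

p' = (2.4760, -0.5400, -1.5600)
q' = (-0.6867, 0.0184, 0.0240, 0.7263)
v' = (-0.7600, 1.5160, -1.4280)
ω' = (0.2085, -1.2916, -1.4377)

angular accel α = (0.2133, 5.2100, -0.9417)
new body rate ω' = (0.2085, -1.2916, -1.4377)
Hamilton product q⊗(0,ω) = (0.9899498, 0.9192391, 1.2020819, 0.9899498)
q' = normalize(q + ½dt·q⊗(0,ω)) = (-0.6867, 0.0184, 0.0240, 0.7263)
a = (-4.0000, 0.4000, 1.8000)
new position p' = (2.4760, -0.5400, -1.5600)
new velocity v' = (-0.7600, 1.5160, -1.4280)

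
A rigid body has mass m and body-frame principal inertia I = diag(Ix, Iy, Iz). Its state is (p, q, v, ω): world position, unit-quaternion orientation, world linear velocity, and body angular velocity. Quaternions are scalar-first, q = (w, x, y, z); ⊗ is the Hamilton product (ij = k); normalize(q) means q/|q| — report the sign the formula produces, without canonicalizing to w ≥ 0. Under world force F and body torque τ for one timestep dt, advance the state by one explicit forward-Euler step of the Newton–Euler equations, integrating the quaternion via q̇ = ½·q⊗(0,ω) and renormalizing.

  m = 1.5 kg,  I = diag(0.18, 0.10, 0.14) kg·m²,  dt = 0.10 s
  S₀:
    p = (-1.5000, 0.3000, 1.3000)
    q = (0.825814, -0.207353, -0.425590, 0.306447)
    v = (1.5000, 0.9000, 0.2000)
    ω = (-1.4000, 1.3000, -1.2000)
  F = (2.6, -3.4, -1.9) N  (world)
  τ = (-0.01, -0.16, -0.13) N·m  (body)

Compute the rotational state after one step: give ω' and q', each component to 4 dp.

α = I⁻¹(τ − ω×Iω) = (0.2911, -2.2720, -1.9686)
new body rate ω' = (-1.3709, 1.0728, -1.3969)
q⊗(0,ω) = (0.6307092, -1.0438127, 0.3957088, -1.8563617)
q + ½dt·q⊗(0,ω), renormalized = (0.8519, -0.2579, -0.4032, 0.2123)

ω' = (-1.3709, 1.0728, -1.3969)
q' = (0.8519, -0.2579, -0.4032, 0.2123)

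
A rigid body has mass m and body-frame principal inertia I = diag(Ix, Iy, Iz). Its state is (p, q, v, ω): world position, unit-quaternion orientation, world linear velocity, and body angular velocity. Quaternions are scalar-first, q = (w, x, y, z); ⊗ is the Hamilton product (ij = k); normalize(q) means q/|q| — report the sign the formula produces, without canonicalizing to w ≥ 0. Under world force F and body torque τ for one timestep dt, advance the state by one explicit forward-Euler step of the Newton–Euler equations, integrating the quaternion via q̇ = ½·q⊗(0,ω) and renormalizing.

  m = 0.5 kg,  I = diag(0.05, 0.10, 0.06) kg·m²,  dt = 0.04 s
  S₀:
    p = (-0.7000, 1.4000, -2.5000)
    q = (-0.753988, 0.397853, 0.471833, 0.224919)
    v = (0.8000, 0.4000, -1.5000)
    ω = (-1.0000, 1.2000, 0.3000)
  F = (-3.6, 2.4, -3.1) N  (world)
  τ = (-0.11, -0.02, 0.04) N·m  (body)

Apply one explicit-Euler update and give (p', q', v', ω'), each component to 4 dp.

gyro term ω×Iω = (-0.0144, 0.0030, -0.0600)
(τ − ω×Iω)/I = (-1.9120, -0.2300, 1.6667)
ω + α·dt = (-1.0765, 1.1908, 0.3667)
q⊗(0,ω) = (-0.2358223, 0.6256351, -1.2490605, 0.7230602)
q' = normalize(q + ½dt·q⊗(0,ω)) = (-0.7583, 0.4102, 0.4466, 0.2393)
p' = p + v·dt = (-0.6680, 1.4160, -2.5600)
v' = v + a·dt = (0.5120, 0.5920, -1.7480)

p' = (-0.6680, 1.4160, -2.5600)
q' = (-0.7583, 0.4102, 0.4466, 0.2393)
v' = (0.5120, 0.5920, -1.7480)
ω' = (-1.0765, 1.1908, 0.3667)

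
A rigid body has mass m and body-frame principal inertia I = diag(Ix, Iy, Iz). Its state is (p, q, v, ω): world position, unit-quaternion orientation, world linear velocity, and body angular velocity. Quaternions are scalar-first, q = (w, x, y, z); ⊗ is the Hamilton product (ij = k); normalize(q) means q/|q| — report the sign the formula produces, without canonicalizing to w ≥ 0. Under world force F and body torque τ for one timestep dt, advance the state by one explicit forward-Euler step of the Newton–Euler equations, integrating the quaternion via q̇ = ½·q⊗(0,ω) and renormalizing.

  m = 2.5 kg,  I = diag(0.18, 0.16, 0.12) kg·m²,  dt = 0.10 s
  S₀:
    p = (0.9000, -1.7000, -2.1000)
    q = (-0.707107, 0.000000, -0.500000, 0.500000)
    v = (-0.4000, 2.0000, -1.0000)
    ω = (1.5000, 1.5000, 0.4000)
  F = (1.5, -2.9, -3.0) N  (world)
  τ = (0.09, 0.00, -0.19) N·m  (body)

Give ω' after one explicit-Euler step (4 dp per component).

gyro term ω×Iω = (-0.0240, 0.0360, -0.0450)
α = I⁻¹(τ − ω×Iω) = (0.6333, -0.2250, -1.2083)
ω' = ω + α·dt = (1.5633, 1.4775, 0.2792)

ω' = (1.5633, 1.4775, 0.2792)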